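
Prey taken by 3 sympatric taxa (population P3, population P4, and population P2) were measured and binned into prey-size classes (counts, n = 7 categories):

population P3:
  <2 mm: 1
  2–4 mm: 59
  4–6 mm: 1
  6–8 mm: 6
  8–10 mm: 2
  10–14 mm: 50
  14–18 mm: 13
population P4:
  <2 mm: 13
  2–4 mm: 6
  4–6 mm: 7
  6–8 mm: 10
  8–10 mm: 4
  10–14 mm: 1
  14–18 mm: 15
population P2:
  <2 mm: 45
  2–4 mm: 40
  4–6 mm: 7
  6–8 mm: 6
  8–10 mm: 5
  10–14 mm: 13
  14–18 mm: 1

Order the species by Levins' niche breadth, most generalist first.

population P4 > population P2 > population P3

Proportions for population P3 (n=132): 1/132=0.0076, 59/132=0.4470, 1/132=0.0076, 6/132=0.0455, 2/132=0.0152, 50/132=0.3788, 13/132=0.0985
Proportions for population P4 (n=56): 13/56=0.2321, 6/56=0.1071, 7/56=0.1250, 10/56=0.1786, 4/56=0.0714, 1/56=0.0179, 15/56=0.2679
Proportions for population P2 (n=117): 45/117=0.3846, 40/117=0.3419, 7/117=0.0598, 6/117=0.0513, 5/117=0.0427, 13/117=0.1111, 1/117=0.0085
Σp_P3ᵢ² = 0.0076² + 0.4470² + 0.0076² + 0.0455² + 0.0152² + 0.3788² + 0.0985² = 0.000058 + 0.199809 + 0.000058 + 0.002070 + 0.000231 + 0.143489 + 0.009702 = 0.355417
B_P3 = 1 / 0.355417 = 2.8136
Σp_P4ᵢ² = 0.2321² + 0.1071² + 0.1250² + 0.1786² + 0.0714² + 0.0179² + 0.2679² = 0.053870 + 0.011470 + 0.015625 + 0.031898 + 0.005098 + 0.000320 + 0.071770 = 0.190051
B_P4 = 1 / 0.190051 = 5.2617
Σp_P2ᵢ² = 0.3846² + 0.3419² + 0.0598² + 0.0513² + 0.0427² + 0.1111² + 0.0085² = 0.147917 + 0.116896 + 0.003576 + 0.002632 + 0.001823 + 0.012343 + 0.000072 = 0.285259
B_P2 = 1 / 0.285259 = 3.5056
Ranking by B (broadest → narrowest): population P4 (5.26) > population P2 (3.51) > population P3 (2.81)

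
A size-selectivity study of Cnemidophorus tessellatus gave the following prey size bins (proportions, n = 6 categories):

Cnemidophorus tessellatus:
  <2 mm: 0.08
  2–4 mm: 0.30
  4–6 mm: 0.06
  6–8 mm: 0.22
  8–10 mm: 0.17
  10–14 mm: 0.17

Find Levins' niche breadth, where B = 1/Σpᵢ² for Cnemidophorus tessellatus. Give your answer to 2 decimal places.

4.85

Σpᵢ² = 0.08² + 0.30² + 0.06² + 0.22² + 0.17² + 0.17² = 0.0064 + 0.0900 + 0.0036 + 0.0484 + 0.0289 + 0.0289 = 0.2062
B = 1 / 0.2062 = 4.8497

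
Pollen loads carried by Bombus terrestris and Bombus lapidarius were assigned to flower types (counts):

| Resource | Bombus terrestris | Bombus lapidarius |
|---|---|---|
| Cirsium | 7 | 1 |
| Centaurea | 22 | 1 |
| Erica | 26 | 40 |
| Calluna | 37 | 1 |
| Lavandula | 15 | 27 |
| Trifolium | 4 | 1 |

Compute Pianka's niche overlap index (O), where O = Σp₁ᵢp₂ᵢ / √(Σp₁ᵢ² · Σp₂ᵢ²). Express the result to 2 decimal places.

Proportions for Bombus terrestris (n=111): 7/111=0.0631, 22/111=0.1982, 26/111=0.2342, 37/111=0.3333, 15/111=0.1351, 4/111=0.0360
Proportions for Bombus lapidarius (n=71): 1/71=0.0141, 1/71=0.0141, 40/71=0.5634, 1/71=0.0141, 27/71=0.3803, 1/71=0.0141
Σ p₁ᵢp₂ᵢ = 0.000890 + 0.002795 + 0.131948 + 0.004700 + 0.051379 + 0.000508 = 0.192220
Σp_1ᵢ² = 0.0631² + 0.1982² + 0.2342² + 0.3333² + 0.1351² + 0.0360² = 0.003982 + 0.039283 + 0.054850 + 0.111089 + 0.018252 + 0.001296 = 0.228752
Σp_2ᵢ² = 0.0141² + 0.0141² + 0.5634² + 0.0141² + 0.3803² + 0.0141² = 0.000199 + 0.000199 + 0.317420 + 0.000199 + 0.144628 + 0.000199 = 0.462844
O = 0.192220 / √(0.228752 × 0.462844) = 0.192220 / 0.3253867 = 0.5907

0.59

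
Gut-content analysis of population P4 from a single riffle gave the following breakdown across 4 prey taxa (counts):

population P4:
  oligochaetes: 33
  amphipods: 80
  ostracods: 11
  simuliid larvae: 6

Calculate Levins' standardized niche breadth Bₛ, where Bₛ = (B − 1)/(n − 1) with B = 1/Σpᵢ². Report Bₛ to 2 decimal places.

0.40

Proportions for population P4 (n=130): 33/130=0.2538, 80/130=0.6154, 11/130=0.0846, 6/130=0.0462
Σpᵢ² = 0.2538² + 0.6154² + 0.0846² + 0.0462² = 0.064414 + 0.378717 + 0.007157 + 0.002134 = 0.452422
B = 1 / 0.452422 = 2.2103
Bₛ = (B − 1)/(n − 1) = (2.2103 − 1)/(4 − 1) = 1.2103/3 = 0.4034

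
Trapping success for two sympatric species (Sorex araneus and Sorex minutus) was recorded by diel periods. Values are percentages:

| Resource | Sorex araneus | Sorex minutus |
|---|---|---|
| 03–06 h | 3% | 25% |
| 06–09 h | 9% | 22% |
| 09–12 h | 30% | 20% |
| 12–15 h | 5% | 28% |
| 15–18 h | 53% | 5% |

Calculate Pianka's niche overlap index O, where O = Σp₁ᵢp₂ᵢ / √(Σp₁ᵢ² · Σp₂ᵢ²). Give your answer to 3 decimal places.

0.429

Convert percentages to proportions (divide by 100).
Σ p₁ᵢp₂ᵢ = 0.0075 + 0.0198 + 0.0600 + 0.0140 + 0.0265 = 0.1278
Σp_1ᵢ² = 0.03² + 0.09² + 0.30² + 0.05² + 0.53² = 0.0009 + 0.0081 + 0.0900 + 0.0025 + 0.2809 = 0.3824
Σp_2ᵢ² = 0.25² + 0.22² + 0.20² + 0.28² + 0.05² = 0.0625 + 0.0484 + 0.0400 + 0.0784 + 0.0025 = 0.2318
O = 0.1278 / √(0.3824 × 0.2318) = 0.1278 / 0.297725 = 0.42926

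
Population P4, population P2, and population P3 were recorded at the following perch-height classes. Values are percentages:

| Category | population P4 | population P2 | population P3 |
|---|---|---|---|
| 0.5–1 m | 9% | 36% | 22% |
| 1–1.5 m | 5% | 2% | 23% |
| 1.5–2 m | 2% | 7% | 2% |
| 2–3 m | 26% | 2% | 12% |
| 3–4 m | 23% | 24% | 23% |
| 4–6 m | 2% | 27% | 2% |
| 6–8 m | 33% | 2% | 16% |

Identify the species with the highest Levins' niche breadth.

Convert percentages to proportions (divide by 100).
Σp_P4ᵢ² = 0.09² + 0.05² + 0.02² + 0.26² + 0.23² + 0.02² + 0.33² = 0.0081 + 0.0025 + 0.0004 + 0.0676 + 0.0529 + 0.0004 + 0.1089 = 0.2408
B_P4 = 1 / 0.2408 = 4.1528
Σp_P2ᵢ² = 0.36² + 0.02² + 0.07² + 0.02² + 0.24² + 0.27² + 0.02² = 0.1296 + 0.0004 + 0.0049 + 0.0004 + 0.0576 + 0.0729 + 0.0004 = 0.2662
B_P2 = 1 / 0.2662 = 3.7566
Σp_P3ᵢ² = 0.22² + 0.23² + 0.02² + 0.12² + 0.23² + 0.02² + 0.16² = 0.0484 + 0.0529 + 0.0004 + 0.0144 + 0.0529 + 0.0004 + 0.0256 = 0.1950
B_P3 = 1 / 0.1950 = 5.1282
Highest B → broadest niche (most generalist): population P3 (B = 5.13).

population P3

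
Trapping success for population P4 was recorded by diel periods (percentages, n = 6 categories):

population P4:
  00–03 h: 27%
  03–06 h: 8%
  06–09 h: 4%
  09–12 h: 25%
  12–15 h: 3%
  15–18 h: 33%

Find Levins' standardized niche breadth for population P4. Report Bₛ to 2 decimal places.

Convert percentages to proportions (divide by 100).
Σpᵢ² = 0.27² + 0.08² + 0.04² + 0.25² + 0.03² + 0.33² = 0.0729 + 0.0064 + 0.0016 + 0.0625 + 0.0009 + 0.1089 = 0.2532
B = 1 / 0.2532 = 3.9494
Bₛ = (B − 1)/(n − 1) = (3.9494 − 1)/(6 − 1) = 2.9494/5 = 0.5899

0.59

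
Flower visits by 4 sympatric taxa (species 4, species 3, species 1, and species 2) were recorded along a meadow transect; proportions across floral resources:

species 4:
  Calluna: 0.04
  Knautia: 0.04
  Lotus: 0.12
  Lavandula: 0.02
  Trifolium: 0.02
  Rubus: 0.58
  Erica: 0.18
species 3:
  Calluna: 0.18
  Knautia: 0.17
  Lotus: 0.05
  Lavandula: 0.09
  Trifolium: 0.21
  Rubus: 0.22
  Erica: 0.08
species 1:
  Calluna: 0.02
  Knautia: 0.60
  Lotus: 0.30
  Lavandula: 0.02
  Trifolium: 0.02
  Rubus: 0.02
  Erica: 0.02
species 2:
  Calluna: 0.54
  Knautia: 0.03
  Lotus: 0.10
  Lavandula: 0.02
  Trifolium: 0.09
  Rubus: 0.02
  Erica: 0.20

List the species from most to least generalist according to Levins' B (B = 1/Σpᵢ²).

Σp_4ᵢ² = 0.04² + 0.04² + 0.12² + 0.02² + 0.02² + 0.58² + 0.18² = 0.0016 + 0.0016 + 0.0144 + 0.0004 + 0.0004 + 0.3364 + 0.0324 = 0.3872
B_4 = 1 / 0.3872 = 2.5826
Σp_3ᵢ² = 0.18² + 0.17² + 0.05² + 0.09² + 0.21² + 0.22² + 0.08² = 0.0324 + 0.0289 + 0.0025 + 0.0081 + 0.0441 + 0.0484 + 0.0064 = 0.1708
B_3 = 1 / 0.1708 = 5.8548
Σp_1ᵢ² = 0.02² + 0.60² + 0.30² + 0.02² + 0.02² + 0.02² + 0.02² = 0.0004 + 0.3600 + 0.0900 + 0.0004 + 0.0004 + 0.0004 + 0.0004 = 0.4520
B_1 = 1 / 0.4520 = 2.2124
Σp_2ᵢ² = 0.54² + 0.03² + 0.10² + 0.02² + 0.09² + 0.02² + 0.20² = 0.2916 + 0.0009 + 0.0100 + 0.0004 + 0.0081 + 0.0004 + 0.0400 = 0.3514
B_2 = 1 / 0.3514 = 2.8458
Ranking by B (broadest → narrowest): species 3 (5.85) > species 2 (2.85) > species 4 (2.58) > species 1 (2.21)

species 3 > species 2 > species 4 > species 1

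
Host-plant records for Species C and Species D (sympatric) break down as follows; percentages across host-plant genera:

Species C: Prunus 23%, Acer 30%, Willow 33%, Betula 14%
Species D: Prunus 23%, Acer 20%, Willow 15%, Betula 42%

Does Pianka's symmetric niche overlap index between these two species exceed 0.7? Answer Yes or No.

Yes

Convert percentages to proportions (divide by 100).
Σ p₁ᵢp₂ᵢ = 0.0529 + 0.0600 + 0.0495 + 0.0588 = 0.2212
Σp_1ᵢ² = 0.23² + 0.30² + 0.33² + 0.14² = 0.0529 + 0.0900 + 0.1089 + 0.0196 = 0.2714
Σp_2ᵢ² = 0.23² + 0.20² + 0.15² + 0.42² = 0.0529 + 0.0400 + 0.0225 + 0.1764 = 0.2918
O = 0.2212 / √(0.2714 × 0.2918) = 0.2212 / 0.28142 = 0.7860
O = 0.7860 > 0.7 → Yes.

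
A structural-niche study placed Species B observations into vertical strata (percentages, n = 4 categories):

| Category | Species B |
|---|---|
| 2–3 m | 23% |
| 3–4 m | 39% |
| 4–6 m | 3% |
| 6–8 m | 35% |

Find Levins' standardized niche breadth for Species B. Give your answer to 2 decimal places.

Convert percentages to proportions (divide by 100).
Σpᵢ² = 0.23² + 0.39² + 0.03² + 0.35² = 0.0529 + 0.1521 + 0.0009 + 0.1225 = 0.3284
B = 1 / 0.3284 = 3.0451
Bₛ = (B − 1)/(n − 1) = (3.0451 − 1)/(4 − 1) = 2.0451/3 = 0.6817

0.68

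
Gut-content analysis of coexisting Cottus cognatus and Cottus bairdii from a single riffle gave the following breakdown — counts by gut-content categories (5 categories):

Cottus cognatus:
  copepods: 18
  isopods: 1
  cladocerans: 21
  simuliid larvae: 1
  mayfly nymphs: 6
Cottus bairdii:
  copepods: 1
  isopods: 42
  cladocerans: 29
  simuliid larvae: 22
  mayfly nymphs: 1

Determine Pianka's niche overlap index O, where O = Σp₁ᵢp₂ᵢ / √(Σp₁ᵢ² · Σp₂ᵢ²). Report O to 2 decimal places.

0.44

Proportions for Cottus cognatus (n=47): 18/47=0.3830, 1/47=0.0213, 21/47=0.4468, 1/47=0.0213, 6/47=0.1277
Proportions for Cottus bairdii (n=95): 1/95=0.0105, 42/95=0.4421, 29/95=0.3053, 22/95=0.2316, 1/95=0.0105
Σ p₁ᵢp₂ᵢ = 0.004022 + 0.009417 + 0.136408 + 0.004933 + 0.001341 = 0.156121
Σp_1ᵢ² = 0.3830² + 0.0213² + 0.4468² + 0.0213² + 0.1277² = 0.146689 + 0.000454 + 0.199630 + 0.000454 + 0.016307 = 0.363534
Σp_2ᵢ² = 0.0105² + 0.4421² + 0.3053² + 0.2316² + 0.0105² = 0.000110 + 0.195452 + 0.093208 + 0.053639 + 0.000110 = 0.342519
O = 0.156121 / √(0.363534 × 0.342519) = 0.156121 / 0.3528701 = 0.4424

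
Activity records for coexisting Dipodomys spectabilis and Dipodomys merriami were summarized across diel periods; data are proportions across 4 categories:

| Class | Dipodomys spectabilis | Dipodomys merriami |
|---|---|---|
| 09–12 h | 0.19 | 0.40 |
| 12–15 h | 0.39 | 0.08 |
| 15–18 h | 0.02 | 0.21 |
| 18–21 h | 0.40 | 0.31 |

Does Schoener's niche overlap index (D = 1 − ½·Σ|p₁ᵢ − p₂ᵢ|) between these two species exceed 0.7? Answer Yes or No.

No

Σ|p₁ᵢ − p₂ᵢ| = 0.21 + 0.31 + 0.19 + 0.09 = 0.80
D = 1 − ½ × 0.80 = 1 − 0.400 = 0.6000
D = 0.6000 < 0.7 → No.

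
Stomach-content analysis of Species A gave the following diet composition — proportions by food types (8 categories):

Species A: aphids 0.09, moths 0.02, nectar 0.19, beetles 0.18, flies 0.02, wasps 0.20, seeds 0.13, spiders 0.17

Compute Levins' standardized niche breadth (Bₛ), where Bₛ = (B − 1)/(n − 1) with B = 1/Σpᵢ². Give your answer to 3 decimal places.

Σpᵢ² = 0.09² + 0.02² + 0.19² + 0.18² + 0.02² + 0.20² + 0.13² + 0.17² = 0.0081 + 0.0004 + 0.0361 + 0.0324 + 0.0004 + 0.0400 + 0.0169 + 0.0289 = 0.1632
B = 1 / 0.1632 = 6.12745
Bₛ = (B − 1)/(n − 1) = (6.12745 − 1)/(8 − 1) = 5.12745/7 = 0.73249

0.732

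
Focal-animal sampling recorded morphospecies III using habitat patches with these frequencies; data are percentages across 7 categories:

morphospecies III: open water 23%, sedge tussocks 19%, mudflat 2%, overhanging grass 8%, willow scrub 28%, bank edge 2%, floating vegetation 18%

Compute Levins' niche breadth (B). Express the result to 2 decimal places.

4.83

Convert percentages to proportions (divide by 100).
Σpᵢ² = 0.23² + 0.19² + 0.02² + 0.08² + 0.28² + 0.02² + 0.18² = 0.0529 + 0.0361 + 0.0004 + 0.0064 + 0.0784 + 0.0004 + 0.0324 = 0.2070
B = 1 / 0.2070 = 4.8309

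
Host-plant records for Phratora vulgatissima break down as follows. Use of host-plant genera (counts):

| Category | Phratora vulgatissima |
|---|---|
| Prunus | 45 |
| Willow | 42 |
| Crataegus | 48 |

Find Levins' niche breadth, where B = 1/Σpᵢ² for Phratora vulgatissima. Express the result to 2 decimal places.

Proportions for Phratora vulgatissima (n=135): 45/135=0.3333, 42/135=0.3111, 48/135=0.3556
Σpᵢ² = 0.3333² + 0.3111² + 0.3556² = 0.111089 + 0.096783 + 0.126451 = 0.334323
B = 1 / 0.334323 = 2.9911

2.99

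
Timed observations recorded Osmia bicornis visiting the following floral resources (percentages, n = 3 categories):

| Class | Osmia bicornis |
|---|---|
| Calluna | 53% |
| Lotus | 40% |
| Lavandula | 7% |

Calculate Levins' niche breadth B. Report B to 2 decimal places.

Convert percentages to proportions (divide by 100).
Σpᵢ² = 0.53² + 0.40² + 0.07² = 0.2809 + 0.1600 + 0.0049 = 0.4458
B = 1 / 0.4458 = 2.2432

2.24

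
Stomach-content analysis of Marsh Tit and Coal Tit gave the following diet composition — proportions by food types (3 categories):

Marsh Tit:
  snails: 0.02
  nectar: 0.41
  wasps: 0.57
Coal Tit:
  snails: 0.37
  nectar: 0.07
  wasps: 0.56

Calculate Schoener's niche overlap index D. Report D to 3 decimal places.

0.650

Σ|p₁ᵢ − p₂ᵢ| = 0.35 + 0.34 + 0.01 = 0.70
D = 1 − ½ × 0.70 = 1 − 0.350 = 0.65000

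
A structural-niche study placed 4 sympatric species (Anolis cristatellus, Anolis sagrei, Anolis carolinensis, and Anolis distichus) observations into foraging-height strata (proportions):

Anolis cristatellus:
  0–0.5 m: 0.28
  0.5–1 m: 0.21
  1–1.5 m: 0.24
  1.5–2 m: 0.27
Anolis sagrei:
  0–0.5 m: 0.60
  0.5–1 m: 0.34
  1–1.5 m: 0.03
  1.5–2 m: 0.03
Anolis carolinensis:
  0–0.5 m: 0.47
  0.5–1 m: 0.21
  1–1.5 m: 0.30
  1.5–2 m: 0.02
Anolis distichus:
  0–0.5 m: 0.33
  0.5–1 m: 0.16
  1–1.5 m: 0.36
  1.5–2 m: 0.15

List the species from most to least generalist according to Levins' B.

Anolis cristatellus > Anolis distichus > Anolis carolinensis > Anolis sagrei

Σp_crisᵢ² = 0.28² + 0.21² + 0.24² + 0.27² = 0.0784 + 0.0441 + 0.0576 + 0.0729 = 0.2530
B_cris = 1 / 0.2530 = 3.9526
Σp_sagrᵢ² = 0.60² + 0.34² + 0.03² + 0.03² = 0.3600 + 0.1156 + 0.0009 + 0.0009 = 0.4774
B_sagr = 1 / 0.4774 = 2.0947
Σp_caroᵢ² = 0.47² + 0.21² + 0.30² + 0.02² = 0.2209 + 0.0441 + 0.0900 + 0.0004 = 0.3554
B_caro = 1 / 0.3554 = 2.8137
Σp_distᵢ² = 0.33² + 0.16² + 0.36² + 0.15² = 0.1089 + 0.0256 + 0.1296 + 0.0225 = 0.2866
B_dist = 1 / 0.2866 = 3.4892
Ranking by B (broadest → narrowest): Anolis cristatellus (3.95) > Anolis distichus (3.49) > Anolis carolinensis (2.81) > Anolis sagrei (2.09)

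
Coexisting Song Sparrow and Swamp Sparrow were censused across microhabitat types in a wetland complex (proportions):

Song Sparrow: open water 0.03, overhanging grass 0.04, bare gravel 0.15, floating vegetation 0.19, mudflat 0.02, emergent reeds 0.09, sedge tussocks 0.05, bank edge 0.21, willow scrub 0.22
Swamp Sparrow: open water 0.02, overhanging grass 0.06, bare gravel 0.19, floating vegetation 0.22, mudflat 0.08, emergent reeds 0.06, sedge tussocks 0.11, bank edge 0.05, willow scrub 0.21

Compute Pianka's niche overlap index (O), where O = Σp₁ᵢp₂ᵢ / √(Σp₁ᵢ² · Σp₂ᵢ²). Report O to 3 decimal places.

0.886

Σ p₁ᵢp₂ᵢ = 0.0006 + 0.0024 + 0.0285 + 0.0418 + 0.0016 + 0.0054 + 0.0055 + 0.0105 + 0.0462 = 0.1425
Σp_1ᵢ² = 0.03² + 0.04² + 0.15² + 0.19² + 0.02² + 0.09² + 0.05² + 0.21² + 0.22² = 0.0009 + 0.0016 + 0.0225 + 0.0361 + 0.0004 + 0.0081 + 0.0025 + 0.0441 + 0.0484 = 0.1646
Σp_2ᵢ² = 0.02² + 0.06² + 0.19² + 0.22² + 0.08² + 0.06² + 0.11² + 0.05² + 0.21² = 0.0004 + 0.0036 + 0.0361 + 0.0484 + 0.0064 + 0.0036 + 0.0121 + 0.0025 + 0.0441 = 0.1572
O = 0.1425 / √(0.1646 × 0.1572) = 0.1425 / 0.160857 = 0.88588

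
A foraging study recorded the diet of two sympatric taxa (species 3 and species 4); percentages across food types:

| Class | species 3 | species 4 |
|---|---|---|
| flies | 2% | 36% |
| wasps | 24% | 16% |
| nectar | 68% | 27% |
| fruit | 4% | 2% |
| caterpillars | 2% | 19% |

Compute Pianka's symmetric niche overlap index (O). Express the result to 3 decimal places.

0.629

Convert percentages to proportions (divide by 100).
Σ p₁ᵢp₂ᵢ = 0.0072 + 0.0384 + 0.1836 + 0.0008 + 0.0038 = 0.2338
Σp_1ᵢ² = 0.02² + 0.24² + 0.68² + 0.04² + 0.02² = 0.0004 + 0.0576 + 0.4624 + 0.0016 + 0.0004 = 0.5224
Σp_2ᵢ² = 0.36² + 0.16² + 0.27² + 0.02² + 0.19² = 0.1296 + 0.0256 + 0.0729 + 0.0004 + 0.0361 = 0.2646
O = 0.2338 / √(0.5224 × 0.2646) = 0.2338 / 0.371789 = 0.62885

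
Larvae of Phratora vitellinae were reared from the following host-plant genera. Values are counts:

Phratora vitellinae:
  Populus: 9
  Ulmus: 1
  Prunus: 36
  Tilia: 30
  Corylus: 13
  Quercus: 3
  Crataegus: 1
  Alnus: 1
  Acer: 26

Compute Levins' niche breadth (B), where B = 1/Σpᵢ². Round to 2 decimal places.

Proportions for Phratora vitellinae (n=120): 9/120=0.0750, 1/120=0.0083, 36/120=0.3000, 30/120=0.2500, 13/120=0.1083, 3/120=0.0250, 1/120=0.0083, 1/120=0.0083, 26/120=0.2167
Σpᵢ² = 0.0750² + 0.0083² + 0.3000² + 0.2500² + 0.1083² + 0.0250² + 0.0083² + 0.0083² + 0.2167² = 0.005625 + 0.000069 + 0.090000 + 0.062500 + 0.011729 + 0.000625 + 0.000069 + 0.000069 + 0.046959 = 0.217645
B = 1 / 0.217645 = 4.5946

4.59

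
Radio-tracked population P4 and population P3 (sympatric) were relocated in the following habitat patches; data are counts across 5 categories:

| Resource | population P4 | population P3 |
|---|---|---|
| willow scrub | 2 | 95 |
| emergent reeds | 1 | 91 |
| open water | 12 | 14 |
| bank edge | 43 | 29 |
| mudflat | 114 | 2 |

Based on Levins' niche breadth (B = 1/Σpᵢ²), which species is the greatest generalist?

population P3

Proportions for population P4 (n=172): 2/172=0.0116, 1/172=0.0058, 12/172=0.0698, 43/172=0.2500, 114/172=0.6628
Proportions for population P3 (n=231): 95/231=0.4113, 91/231=0.3939, 14/231=0.0606, 29/231=0.1255, 2/231=0.0087
Σp_P4ᵢ² = 0.0116² + 0.0058² + 0.0698² + 0.2500² + 0.6628² = 0.000135 + 0.000034 + 0.004872 + 0.062500 + 0.439304 = 0.506845
B_P4 = 1 / 0.506845 = 1.9730
Σp_P3ᵢ² = 0.4113² + 0.3939² + 0.0606² + 0.1255² + 0.0087² = 0.169168 + 0.155157 + 0.003672 + 0.015750 + 0.000076 = 0.343823
B_P3 = 1 / 0.343823 = 2.9085
Highest B → broadest niche (most generalist): population P3 (B = 2.91).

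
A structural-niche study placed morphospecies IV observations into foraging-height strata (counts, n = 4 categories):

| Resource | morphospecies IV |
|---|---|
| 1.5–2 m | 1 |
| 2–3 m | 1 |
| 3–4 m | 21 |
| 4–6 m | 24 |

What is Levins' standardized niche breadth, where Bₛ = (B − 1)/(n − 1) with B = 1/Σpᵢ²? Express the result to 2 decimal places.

0.39

Proportions for morphospecies IV (n=47): 1/47=0.0213, 1/47=0.0213, 21/47=0.4468, 24/47=0.5106
Σpᵢ² = 0.0213² + 0.0213² + 0.4468² + 0.5106² = 0.000454 + 0.000454 + 0.199630 + 0.260712 = 0.461250
B = 1 / 0.461250 = 2.1680
Bₛ = (B − 1)/(n − 1) = (2.1680 − 1)/(4 − 1) = 1.1680/3 = 0.3893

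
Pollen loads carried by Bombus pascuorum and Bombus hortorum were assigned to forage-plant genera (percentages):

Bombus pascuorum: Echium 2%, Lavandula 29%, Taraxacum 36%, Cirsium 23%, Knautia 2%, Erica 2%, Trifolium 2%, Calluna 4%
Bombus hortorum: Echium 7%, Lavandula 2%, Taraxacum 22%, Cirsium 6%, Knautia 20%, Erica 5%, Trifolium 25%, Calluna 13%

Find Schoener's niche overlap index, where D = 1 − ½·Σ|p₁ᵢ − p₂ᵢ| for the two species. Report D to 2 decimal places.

Convert percentages to proportions (divide by 100).
Σ|p₁ᵢ − p₂ᵢ| = 0.05 + 0.27 + 0.14 + 0.17 + 0.18 + 0.03 + 0.23 + 0.09 = 1.16
D = 1 − ½ × 1.16 = 1 − 0.580 = 0.4200

0.42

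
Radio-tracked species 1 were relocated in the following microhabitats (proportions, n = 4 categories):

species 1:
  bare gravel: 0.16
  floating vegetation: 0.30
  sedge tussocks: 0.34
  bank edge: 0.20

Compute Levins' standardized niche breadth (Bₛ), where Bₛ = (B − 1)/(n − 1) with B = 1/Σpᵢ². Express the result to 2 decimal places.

0.90

Σpᵢ² = 0.16² + 0.30² + 0.34² + 0.20² = 0.0256 + 0.0900 + 0.1156 + 0.0400 = 0.2712
B = 1 / 0.2712 = 3.6873
Bₛ = (B − 1)/(n − 1) = (3.6873 − 1)/(4 − 1) = 2.6873/3 = 0.8958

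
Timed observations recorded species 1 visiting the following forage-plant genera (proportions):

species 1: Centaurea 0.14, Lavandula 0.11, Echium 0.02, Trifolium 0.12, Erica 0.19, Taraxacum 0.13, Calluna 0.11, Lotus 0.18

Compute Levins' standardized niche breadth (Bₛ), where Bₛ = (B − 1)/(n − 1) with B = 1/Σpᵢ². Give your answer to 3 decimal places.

Σpᵢ² = 0.14² + 0.11² + 0.02² + 0.12² + 0.19² + 0.13² + 0.11² + 0.18² = 0.0196 + 0.0121 + 0.0004 + 0.0144 + 0.0361 + 0.0169 + 0.0121 + 0.0324 = 0.1440
B = 1 / 0.1440 = 6.94444
Bₛ = (B − 1)/(n − 1) = (6.94444 − 1)/(8 − 1) = 5.94444/7 = 0.84921

0.849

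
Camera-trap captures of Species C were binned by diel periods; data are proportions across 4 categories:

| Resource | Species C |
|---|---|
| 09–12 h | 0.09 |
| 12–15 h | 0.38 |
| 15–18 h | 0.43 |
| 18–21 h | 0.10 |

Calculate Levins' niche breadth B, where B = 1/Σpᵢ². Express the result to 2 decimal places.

2.88

Σpᵢ² = 0.09² + 0.38² + 0.43² + 0.10² = 0.0081 + 0.1444 + 0.1849 + 0.0100 = 0.3474
B = 1 / 0.3474 = 2.8785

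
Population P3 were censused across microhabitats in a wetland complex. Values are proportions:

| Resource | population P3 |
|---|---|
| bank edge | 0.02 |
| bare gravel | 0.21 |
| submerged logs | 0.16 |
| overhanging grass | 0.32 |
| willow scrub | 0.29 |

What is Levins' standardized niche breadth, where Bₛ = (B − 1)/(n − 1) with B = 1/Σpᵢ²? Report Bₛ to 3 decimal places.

0.724

Σpᵢ² = 0.02² + 0.21² + 0.16² + 0.32² + 0.29² = 0.0004 + 0.0441 + 0.0256 + 0.1024 + 0.0841 = 0.2566
B = 1 / 0.2566 = 3.89712
Bₛ = (B − 1)/(n − 1) = (3.89712 − 1)/(5 − 1) = 2.89712/4 = 0.72428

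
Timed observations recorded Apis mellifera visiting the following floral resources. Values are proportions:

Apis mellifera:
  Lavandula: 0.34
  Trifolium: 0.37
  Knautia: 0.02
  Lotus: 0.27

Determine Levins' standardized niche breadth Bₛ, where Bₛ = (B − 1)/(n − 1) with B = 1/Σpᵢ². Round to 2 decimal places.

Σpᵢ² = 0.34² + 0.37² + 0.02² + 0.27² = 0.1156 + 0.1369 + 0.0004 + 0.0729 = 0.3258
B = 1 / 0.3258 = 3.0694
Bₛ = (B − 1)/(n − 1) = (3.0694 − 1)/(4 − 1) = 2.0694/3 = 0.6898

0.69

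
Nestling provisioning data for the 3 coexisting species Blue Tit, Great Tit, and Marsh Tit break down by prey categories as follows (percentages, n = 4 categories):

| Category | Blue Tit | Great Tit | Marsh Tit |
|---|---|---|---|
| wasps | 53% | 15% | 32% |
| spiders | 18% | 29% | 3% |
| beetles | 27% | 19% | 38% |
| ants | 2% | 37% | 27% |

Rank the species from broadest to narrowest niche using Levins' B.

Convert percentages to proportions (divide by 100).
Σp_Blueᵢ² = 0.53² + 0.18² + 0.27² + 0.02² = 0.2809 + 0.0324 + 0.0729 + 0.0004 = 0.3866
B_Blue = 1 / 0.3866 = 2.5867
Σp_Greaᵢ² = 0.15² + 0.29² + 0.19² + 0.37² = 0.0225 + 0.0841 + 0.0361 + 0.1369 = 0.2796
B_Grea = 1 / 0.2796 = 3.5765
Σp_Marsᵢ² = 0.32² + 0.03² + 0.38² + 0.27² = 0.1024 + 0.0009 + 0.1444 + 0.0729 = 0.3206
B_Mars = 1 / 0.3206 = 3.1192
Ranking by B (broadest → narrowest): Great Tit (3.58) > Marsh Tit (3.12) > Blue Tit (2.59)

Great Tit > Marsh Tit > Blue Tit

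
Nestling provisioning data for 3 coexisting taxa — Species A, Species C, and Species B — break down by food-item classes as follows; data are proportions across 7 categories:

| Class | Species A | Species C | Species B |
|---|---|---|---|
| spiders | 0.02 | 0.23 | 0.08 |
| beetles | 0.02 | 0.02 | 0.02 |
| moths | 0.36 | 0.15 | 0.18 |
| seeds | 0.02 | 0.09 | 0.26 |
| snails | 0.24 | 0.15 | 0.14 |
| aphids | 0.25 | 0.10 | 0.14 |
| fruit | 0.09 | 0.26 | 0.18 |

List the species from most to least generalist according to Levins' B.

Species B > Species C > Species A

Σp_Aᵢ² = 0.02² + 0.02² + 0.36² + 0.02² + 0.24² + 0.25² + 0.09² = 0.0004 + 0.0004 + 0.1296 + 0.0004 + 0.0576 + 0.0625 + 0.0081 = 0.2590
B_A = 1 / 0.2590 = 3.8610
Σp_Cᵢ² = 0.23² + 0.02² + 0.15² + 0.09² + 0.15² + 0.10² + 0.26² = 0.0529 + 0.0004 + 0.0225 + 0.0081 + 0.0225 + 0.0100 + 0.0676 = 0.1840
B_C = 1 / 0.1840 = 5.4348
Σp_Bᵢ² = 0.08² + 0.02² + 0.18² + 0.26² + 0.14² + 0.14² + 0.18² = 0.0064 + 0.0004 + 0.0324 + 0.0676 + 0.0196 + 0.0196 + 0.0324 = 0.1784
B_B = 1 / 0.1784 = 5.6054
Ranking by B (broadest → narrowest): Species B (5.61) > Species C (5.43) > Species A (3.86)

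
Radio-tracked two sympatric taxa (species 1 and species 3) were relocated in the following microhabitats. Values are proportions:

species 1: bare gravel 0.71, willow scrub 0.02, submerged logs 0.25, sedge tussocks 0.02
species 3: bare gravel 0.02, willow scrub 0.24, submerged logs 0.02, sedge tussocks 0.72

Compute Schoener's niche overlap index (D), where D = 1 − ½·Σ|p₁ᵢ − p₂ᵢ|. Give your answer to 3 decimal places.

0.080

Σ|p₁ᵢ − p₂ᵢ| = 0.69 + 0.22 + 0.23 + 0.70 = 1.84
D = 1 − ½ × 1.84 = 1 − 0.920 = 0.08000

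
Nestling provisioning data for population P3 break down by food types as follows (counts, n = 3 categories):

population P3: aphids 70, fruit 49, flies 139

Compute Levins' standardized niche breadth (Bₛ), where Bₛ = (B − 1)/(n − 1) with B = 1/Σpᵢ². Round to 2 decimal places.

0.75

Proportions for population P3 (n=258): 70/258=0.2713, 49/258=0.1899, 139/258=0.5388
Σpᵢ² = 0.2713² + 0.1899² + 0.5388² = 0.073604 + 0.036062 + 0.290305 = 0.399971
B = 1 / 0.399971 = 2.5002
Bₛ = (B − 1)/(n − 1) = (2.5002 − 1)/(3 − 1) = 1.5002/2 = 0.7501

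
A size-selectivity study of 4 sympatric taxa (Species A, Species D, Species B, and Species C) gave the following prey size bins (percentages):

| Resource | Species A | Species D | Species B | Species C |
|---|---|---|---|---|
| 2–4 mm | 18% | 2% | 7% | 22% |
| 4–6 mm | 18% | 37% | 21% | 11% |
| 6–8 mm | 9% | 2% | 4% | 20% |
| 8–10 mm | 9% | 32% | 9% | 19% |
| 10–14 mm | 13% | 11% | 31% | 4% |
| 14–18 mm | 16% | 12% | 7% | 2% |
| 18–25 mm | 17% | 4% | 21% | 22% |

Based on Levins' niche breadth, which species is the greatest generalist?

Species A

Convert percentages to proportions (divide by 100).
Σp_Aᵢ² = 0.18² + 0.18² + 0.09² + 0.09² + 0.13² + 0.16² + 0.17² = 0.0324 + 0.0324 + 0.0081 + 0.0081 + 0.0169 + 0.0256 + 0.0289 = 0.1524
B_A = 1 / 0.1524 = 6.5617
Σp_Dᵢ² = 0.02² + 0.37² + 0.02² + 0.32² + 0.11² + 0.12² + 0.04² = 0.0004 + 0.1369 + 0.0004 + 0.1024 + 0.0121 + 0.0144 + 0.0016 = 0.2682
B_D = 1 / 0.2682 = 3.7286
Σp_Bᵢ² = 0.07² + 0.21² + 0.04² + 0.09² + 0.31² + 0.07² + 0.21² = 0.0049 + 0.0441 + 0.0016 + 0.0081 + 0.0961 + 0.0049 + 0.0441 = 0.2038
B_B = 1 / 0.2038 = 4.9068
Σp_Cᵢ² = 0.22² + 0.11² + 0.20² + 0.19² + 0.04² + 0.02² + 0.22² = 0.0484 + 0.0121 + 0.0400 + 0.0361 + 0.0016 + 0.0004 + 0.0484 = 0.1870
B_C = 1 / 0.1870 = 5.3476
Highest B → broadest niche (most generalist): Species A (B = 6.56).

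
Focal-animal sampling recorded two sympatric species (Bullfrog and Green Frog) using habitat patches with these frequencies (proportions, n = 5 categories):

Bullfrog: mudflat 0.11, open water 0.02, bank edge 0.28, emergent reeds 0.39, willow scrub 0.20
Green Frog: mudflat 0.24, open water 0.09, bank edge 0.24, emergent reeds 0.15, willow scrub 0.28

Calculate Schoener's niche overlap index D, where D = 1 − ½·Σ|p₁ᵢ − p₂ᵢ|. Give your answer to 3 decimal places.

Σ|p₁ᵢ − p₂ᵢ| = 0.13 + 0.07 + 0.04 + 0.24 + 0.08 = 0.56
D = 1 − ½ × 0.56 = 1 − 0.280 = 0.72000

0.720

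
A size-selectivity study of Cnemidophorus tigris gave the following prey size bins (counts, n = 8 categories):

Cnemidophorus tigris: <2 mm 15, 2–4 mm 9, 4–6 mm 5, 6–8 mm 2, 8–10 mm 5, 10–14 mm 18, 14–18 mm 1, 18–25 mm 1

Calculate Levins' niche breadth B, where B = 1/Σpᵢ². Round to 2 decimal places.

4.57

Proportions for Cnemidophorus tigris (n=56): 15/56=0.2679, 9/56=0.1607, 5/56=0.0893, 2/56=0.0357, 5/56=0.0893, 18/56=0.3214, 1/56=0.0179, 1/56=0.0179
Σpᵢ² = 0.2679² + 0.1607² + 0.0893² + 0.0357² + 0.0893² + 0.3214² + 0.0179² + 0.0179² = 0.071770 + 0.025824 + 0.007974 + 0.001274 + 0.007974 + 0.103298 + 0.000320 + 0.000320 = 0.218754
B = 1 / 0.218754 = 4.5713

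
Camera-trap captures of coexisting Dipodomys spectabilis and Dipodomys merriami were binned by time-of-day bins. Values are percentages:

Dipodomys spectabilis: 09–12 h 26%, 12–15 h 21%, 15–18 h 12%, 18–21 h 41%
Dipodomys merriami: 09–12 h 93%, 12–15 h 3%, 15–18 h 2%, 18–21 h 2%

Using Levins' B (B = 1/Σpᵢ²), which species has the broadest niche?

Convert percentages to proportions (divide by 100).
Σp_specᵢ² = 0.26² + 0.21² + 0.12² + 0.41² = 0.0676 + 0.0441 + 0.0144 + 0.1681 = 0.2942
B_spec = 1 / 0.2942 = 3.3990
Σp_merrᵢ² = 0.93² + 0.03² + 0.02² + 0.02² = 0.8649 + 0.0009 + 0.0004 + 0.0004 = 0.8666
B_merr = 1 / 0.8666 = 1.1539
Highest B → broadest niche (most generalist): Dipodomys spectabilis (B = 3.40).

Dipodomys spectabilis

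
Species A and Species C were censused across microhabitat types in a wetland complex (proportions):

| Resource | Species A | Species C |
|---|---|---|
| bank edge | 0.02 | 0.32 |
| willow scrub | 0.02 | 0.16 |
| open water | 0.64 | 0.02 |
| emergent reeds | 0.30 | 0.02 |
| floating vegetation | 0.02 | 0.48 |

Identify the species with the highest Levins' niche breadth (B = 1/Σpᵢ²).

Σp_Aᵢ² = 0.02² + 0.02² + 0.64² + 0.30² + 0.02² = 0.0004 + 0.0004 + 0.4096 + 0.0900 + 0.0004 = 0.5008
B_A = 1 / 0.5008 = 1.9968
Σp_Cᵢ² = 0.32² + 0.16² + 0.02² + 0.02² + 0.48² = 0.1024 + 0.0256 + 0.0004 + 0.0004 + 0.2304 = 0.3592
B_C = 1 / 0.3592 = 2.7840
Highest B → broadest niche (most generalist): Species C (B = 2.78).

Species C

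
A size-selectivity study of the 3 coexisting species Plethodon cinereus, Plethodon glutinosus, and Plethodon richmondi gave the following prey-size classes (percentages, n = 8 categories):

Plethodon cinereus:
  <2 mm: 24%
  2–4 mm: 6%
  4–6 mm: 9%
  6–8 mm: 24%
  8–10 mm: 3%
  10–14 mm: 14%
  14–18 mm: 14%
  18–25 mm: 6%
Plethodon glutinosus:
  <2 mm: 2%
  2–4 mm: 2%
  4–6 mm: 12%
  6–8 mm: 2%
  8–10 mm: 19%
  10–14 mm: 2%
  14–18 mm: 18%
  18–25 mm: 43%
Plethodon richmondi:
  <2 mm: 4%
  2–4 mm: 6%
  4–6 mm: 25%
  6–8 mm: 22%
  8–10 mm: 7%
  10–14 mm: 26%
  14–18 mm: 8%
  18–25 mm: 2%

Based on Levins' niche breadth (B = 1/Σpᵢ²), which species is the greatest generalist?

Plethodon cinereus

Convert percentages to proportions (divide by 100).
Σp_cineᵢ² = 0.24² + 0.06² + 0.09² + 0.24² + 0.03² + 0.14² + 0.14² + 0.06² = 0.0576 + 0.0036 + 0.0081 + 0.0576 + 0.0009 + 0.0196 + 0.0196 + 0.0036 = 0.1706
B_cine = 1 / 0.1706 = 5.8617
Σp_glutᵢ² = 0.02² + 0.02² + 0.12² + 0.02² + 0.19² + 0.02² + 0.18² + 0.43² = 0.0004 + 0.0004 + 0.0144 + 0.0004 + 0.0361 + 0.0004 + 0.0324 + 0.1849 = 0.2694
B_glut = 1 / 0.2694 = 3.7120
Σp_richᵢ² = 0.04² + 0.06² + 0.25² + 0.22² + 0.07² + 0.26² + 0.08² + 0.02² = 0.0016 + 0.0036 + 0.0625 + 0.0484 + 0.0049 + 0.0676 + 0.0064 + 0.0004 = 0.1954
B_rich = 1 / 0.1954 = 5.1177
Highest B → broadest niche (most generalist): Plethodon cinereus (B = 5.86).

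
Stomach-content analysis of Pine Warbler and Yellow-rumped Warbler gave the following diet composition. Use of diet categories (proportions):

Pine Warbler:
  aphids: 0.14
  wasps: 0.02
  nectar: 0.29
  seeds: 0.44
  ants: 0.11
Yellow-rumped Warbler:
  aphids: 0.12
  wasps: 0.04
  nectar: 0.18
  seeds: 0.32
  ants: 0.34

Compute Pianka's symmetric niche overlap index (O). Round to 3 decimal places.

Σ p₁ᵢp₂ᵢ = 0.0168 + 0.0008 + 0.0522 + 0.1408 + 0.0374 = 0.2480
Σp_1ᵢ² = 0.14² + 0.02² + 0.29² + 0.44² + 0.11² = 0.0196 + 0.0004 + 0.0841 + 0.1936 + 0.0121 = 0.3098
Σp_2ᵢ² = 0.12² + 0.04² + 0.18² + 0.32² + 0.34² = 0.0144 + 0.0016 + 0.0324 + 0.1024 + 0.1156 = 0.2664
O = 0.2480 / √(0.3098 × 0.2664) = 0.2480 / 0.287282 = 0.86326

0.863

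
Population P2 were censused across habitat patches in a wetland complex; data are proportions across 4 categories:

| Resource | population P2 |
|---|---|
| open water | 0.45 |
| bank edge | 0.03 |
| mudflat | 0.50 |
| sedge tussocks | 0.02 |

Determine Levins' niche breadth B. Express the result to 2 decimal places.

Σpᵢ² = 0.45² + 0.03² + 0.50² + 0.02² = 0.2025 + 0.0009 + 0.2500 + 0.0004 = 0.4538
B = 1 / 0.4538 = 2.2036

2.20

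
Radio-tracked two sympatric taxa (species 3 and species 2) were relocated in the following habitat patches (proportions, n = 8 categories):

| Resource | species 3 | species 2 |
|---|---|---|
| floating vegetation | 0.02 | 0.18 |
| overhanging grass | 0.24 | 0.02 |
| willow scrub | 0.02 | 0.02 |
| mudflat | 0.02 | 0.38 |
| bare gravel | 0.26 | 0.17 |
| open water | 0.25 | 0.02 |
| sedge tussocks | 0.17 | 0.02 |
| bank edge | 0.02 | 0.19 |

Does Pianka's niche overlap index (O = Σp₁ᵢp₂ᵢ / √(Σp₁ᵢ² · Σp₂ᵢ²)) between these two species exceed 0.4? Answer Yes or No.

Σ p₁ᵢp₂ᵢ = 0.0036 + 0.0048 + 0.0004 + 0.0076 + 0.0442 + 0.0050 + 0.0034 + 0.0038 = 0.0728
Σp_1ᵢ² = 0.02² + 0.24² + 0.02² + 0.02² + 0.26² + 0.25² + 0.17² + 0.02² = 0.0004 + 0.0576 + 0.0004 + 0.0004 + 0.0676 + 0.0625 + 0.0289 + 0.0004 = 0.2182
Σp_2ᵢ² = 0.18² + 0.02² + 0.02² + 0.38² + 0.17² + 0.02² + 0.02² + 0.19² = 0.0324 + 0.0004 + 0.0004 + 0.1444 + 0.0289 + 0.0004 + 0.0004 + 0.0361 = 0.2434
O = 0.0728 / √(0.2182 × 0.2434) = 0.0728 / 0.23046 = 0.3159
O = 0.3159 < 0.4 → No.

No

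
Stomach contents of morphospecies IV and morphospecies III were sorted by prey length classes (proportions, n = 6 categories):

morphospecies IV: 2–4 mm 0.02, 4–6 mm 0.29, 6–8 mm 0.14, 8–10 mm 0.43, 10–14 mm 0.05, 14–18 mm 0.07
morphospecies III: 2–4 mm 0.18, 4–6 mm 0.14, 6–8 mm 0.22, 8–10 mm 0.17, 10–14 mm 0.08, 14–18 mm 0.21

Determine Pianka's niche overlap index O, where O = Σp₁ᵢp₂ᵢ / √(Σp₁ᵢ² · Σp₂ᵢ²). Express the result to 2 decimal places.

0.72

Σ p₁ᵢp₂ᵢ = 0.0036 + 0.0406 + 0.0308 + 0.0731 + 0.0040 + 0.0147 = 0.1668
Σp_1ᵢ² = 0.02² + 0.29² + 0.14² + 0.43² + 0.05² + 0.07² = 0.0004 + 0.0841 + 0.0196 + 0.1849 + 0.0025 + 0.0049 = 0.2964
Σp_2ᵢ² = 0.18² + 0.14² + 0.22² + 0.17² + 0.08² + 0.21² = 0.0324 + 0.0196 + 0.0484 + 0.0289 + 0.0064 + 0.0441 = 0.1798
O = 0.1668 / √(0.2964 × 0.1798) = 0.1668 / 0.23085 = 0.7225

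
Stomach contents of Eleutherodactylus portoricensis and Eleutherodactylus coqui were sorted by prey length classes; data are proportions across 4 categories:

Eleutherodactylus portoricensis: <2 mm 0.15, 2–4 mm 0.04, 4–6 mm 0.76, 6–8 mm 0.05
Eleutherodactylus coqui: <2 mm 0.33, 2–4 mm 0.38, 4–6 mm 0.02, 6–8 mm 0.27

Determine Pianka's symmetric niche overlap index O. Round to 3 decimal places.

0.210

Σ p₁ᵢp₂ᵢ = 0.0495 + 0.0152 + 0.0152 + 0.0135 = 0.0934
Σp_1ᵢ² = 0.15² + 0.04² + 0.76² + 0.05² = 0.0225 + 0.0016 + 0.5776 + 0.0025 = 0.6042
Σp_2ᵢ² = 0.33² + 0.38² + 0.02² + 0.27² = 0.1089 + 0.1444 + 0.0004 + 0.0729 = 0.3266
O = 0.0934 / √(0.6042 × 0.3266) = 0.0934 / 0.444220 = 0.21026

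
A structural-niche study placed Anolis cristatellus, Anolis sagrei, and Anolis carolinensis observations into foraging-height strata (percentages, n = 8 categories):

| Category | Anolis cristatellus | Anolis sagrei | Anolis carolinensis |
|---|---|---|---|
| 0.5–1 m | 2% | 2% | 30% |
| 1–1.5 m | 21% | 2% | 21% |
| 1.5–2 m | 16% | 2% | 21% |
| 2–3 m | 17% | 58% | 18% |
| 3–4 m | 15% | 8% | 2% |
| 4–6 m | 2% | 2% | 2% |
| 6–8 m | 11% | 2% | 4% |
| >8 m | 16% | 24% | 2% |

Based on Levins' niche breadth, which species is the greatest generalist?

Anolis cristatellus

Convert percentages to proportions (divide by 100).
Σp_crisᵢ² = 0.02² + 0.21² + 0.16² + 0.17² + 0.15² + 0.02² + 0.11² + 0.16² = 0.0004 + 0.0441 + 0.0256 + 0.0289 + 0.0225 + 0.0004 + 0.0121 + 0.0256 = 0.1596
B_cris = 1 / 0.1596 = 6.2657
Σp_sagrᵢ² = 0.02² + 0.02² + 0.02² + 0.58² + 0.08² + 0.02² + 0.02² + 0.24² = 0.0004 + 0.0004 + 0.0004 + 0.3364 + 0.0064 + 0.0004 + 0.0004 + 0.0576 = 0.4024
B_sagr = 1 / 0.4024 = 2.4851
Σp_caroᵢ² = 0.30² + 0.21² + 0.21² + 0.18² + 0.02² + 0.02² + 0.04² + 0.02² = 0.0900 + 0.0441 + 0.0441 + 0.0324 + 0.0004 + 0.0004 + 0.0016 + 0.0004 = 0.2134
B_caro = 1 / 0.2134 = 4.6860
Highest B → broadest niche (most generalist): Anolis cristatellus (B = 6.27).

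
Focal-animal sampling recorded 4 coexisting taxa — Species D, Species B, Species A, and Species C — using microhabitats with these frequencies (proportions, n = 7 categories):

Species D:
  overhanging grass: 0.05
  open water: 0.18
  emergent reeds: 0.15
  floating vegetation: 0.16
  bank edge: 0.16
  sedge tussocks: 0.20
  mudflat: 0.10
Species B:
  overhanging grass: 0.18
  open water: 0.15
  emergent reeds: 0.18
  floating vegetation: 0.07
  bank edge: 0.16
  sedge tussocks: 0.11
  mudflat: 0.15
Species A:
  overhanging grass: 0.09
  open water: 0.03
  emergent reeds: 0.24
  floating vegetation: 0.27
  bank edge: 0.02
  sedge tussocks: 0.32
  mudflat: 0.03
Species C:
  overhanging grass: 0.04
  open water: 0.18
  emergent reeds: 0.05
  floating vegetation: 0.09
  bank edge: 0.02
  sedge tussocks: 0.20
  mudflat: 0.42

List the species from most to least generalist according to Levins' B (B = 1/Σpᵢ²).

Σp_Dᵢ² = 0.05² + 0.18² + 0.15² + 0.16² + 0.16² + 0.20² + 0.10² = 0.0025 + 0.0324 + 0.0225 + 0.0256 + 0.0256 + 0.0400 + 0.0100 = 0.1586
B_D = 1 / 0.1586 = 6.3052
Σp_Bᵢ² = 0.18² + 0.15² + 0.18² + 0.07² + 0.16² + 0.11² + 0.15² = 0.0324 + 0.0225 + 0.0324 + 0.0049 + 0.0256 + 0.0121 + 0.0225 = 0.1524
B_B = 1 / 0.1524 = 6.5617
Σp_Aᵢ² = 0.09² + 0.03² + 0.24² + 0.27² + 0.02² + 0.32² + 0.03² = 0.0081 + 0.0009 + 0.0576 + 0.0729 + 0.0004 + 0.1024 + 0.0009 = 0.2432
B_A = 1 / 0.2432 = 4.1118
Σp_Cᵢ² = 0.04² + 0.18² + 0.05² + 0.09² + 0.02² + 0.20² + 0.42² = 0.0016 + 0.0324 + 0.0025 + 0.0081 + 0.0004 + 0.0400 + 0.1764 = 0.2614
B_C = 1 / 0.2614 = 3.8256
Ranking by B (broadest → narrowest): Species B (6.56) > Species D (6.31) > Species A (4.11) > Species C (3.83)

Species B > Species D > Species A > Species C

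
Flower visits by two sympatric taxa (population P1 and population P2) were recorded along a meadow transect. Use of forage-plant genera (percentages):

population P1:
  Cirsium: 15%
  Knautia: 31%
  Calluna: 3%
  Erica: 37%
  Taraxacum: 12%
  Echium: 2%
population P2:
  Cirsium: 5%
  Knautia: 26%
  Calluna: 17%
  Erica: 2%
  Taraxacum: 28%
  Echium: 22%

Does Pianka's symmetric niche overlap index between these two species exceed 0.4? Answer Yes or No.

Yes

Convert percentages to proportions (divide by 100).
Σ p₁ᵢp₂ᵢ = 0.0075 + 0.0806 + 0.0051 + 0.0074 + 0.0336 + 0.0044 = 0.1386
Σp_1ᵢ² = 0.15² + 0.31² + 0.03² + 0.37² + 0.12² + 0.02² = 0.0225 + 0.0961 + 0.0009 + 0.1369 + 0.0144 + 0.0004 = 0.2712
Σp_2ᵢ² = 0.05² + 0.26² + 0.17² + 0.02² + 0.28² + 0.22² = 0.0025 + 0.0676 + 0.0289 + 0.0004 + 0.0784 + 0.0484 = 0.2262
O = 0.1386 / √(0.2712 × 0.2262) = 0.1386 / 0.24768 = 0.5596
O = 0.5596 > 0.4 → Yes.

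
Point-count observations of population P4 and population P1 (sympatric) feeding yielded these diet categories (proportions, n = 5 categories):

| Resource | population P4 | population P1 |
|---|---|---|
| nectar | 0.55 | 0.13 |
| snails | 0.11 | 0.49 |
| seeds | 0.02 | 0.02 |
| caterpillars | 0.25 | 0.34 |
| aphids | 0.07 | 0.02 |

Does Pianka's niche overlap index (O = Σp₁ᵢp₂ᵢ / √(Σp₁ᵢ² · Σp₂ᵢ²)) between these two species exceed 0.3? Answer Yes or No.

Σ p₁ᵢp₂ᵢ = 0.0715 + 0.0539 + 0.0004 + 0.0850 + 0.0014 = 0.2122
Σp_1ᵢ² = 0.55² + 0.11² + 0.02² + 0.25² + 0.07² = 0.3025 + 0.0121 + 0.0004 + 0.0625 + 0.0049 = 0.3824
Σp_2ᵢ² = 0.13² + 0.49² + 0.02² + 0.34² + 0.02² = 0.0169 + 0.2401 + 0.0004 + 0.1156 + 0.0004 = 0.3734
O = 0.2122 / √(0.3824 × 0.3734) = 0.2122 / 0.37787 = 0.5616
O = 0.5616 > 0.3 → Yes.

Yes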